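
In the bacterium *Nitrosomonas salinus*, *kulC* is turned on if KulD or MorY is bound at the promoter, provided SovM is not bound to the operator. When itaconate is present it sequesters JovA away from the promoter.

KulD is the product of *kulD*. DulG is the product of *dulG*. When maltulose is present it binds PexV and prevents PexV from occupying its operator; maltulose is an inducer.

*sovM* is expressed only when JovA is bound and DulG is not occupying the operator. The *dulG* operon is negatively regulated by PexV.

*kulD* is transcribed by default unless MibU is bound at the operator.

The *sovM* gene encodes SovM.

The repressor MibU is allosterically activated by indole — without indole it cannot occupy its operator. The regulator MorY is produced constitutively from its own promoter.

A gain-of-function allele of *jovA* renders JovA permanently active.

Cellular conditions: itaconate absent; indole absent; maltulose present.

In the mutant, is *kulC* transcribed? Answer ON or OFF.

Indole is absent, so MibU is inactive.
With no repressor bound, *kulD* is transcribed.
So KulD is produced and active.
MorY is produced constitutively and is active.
JovA is constitutively active in this strain.
Maltulose is present, so PexV is inactive.
With no repressor bound, *dulG* is transcribed.
So DulG is produced and active.
With repressor DulG bound, *sovM* is not transcribed.
So SovM is not produced.
Activator KulD is present, so *kulC* is transcribed.

ON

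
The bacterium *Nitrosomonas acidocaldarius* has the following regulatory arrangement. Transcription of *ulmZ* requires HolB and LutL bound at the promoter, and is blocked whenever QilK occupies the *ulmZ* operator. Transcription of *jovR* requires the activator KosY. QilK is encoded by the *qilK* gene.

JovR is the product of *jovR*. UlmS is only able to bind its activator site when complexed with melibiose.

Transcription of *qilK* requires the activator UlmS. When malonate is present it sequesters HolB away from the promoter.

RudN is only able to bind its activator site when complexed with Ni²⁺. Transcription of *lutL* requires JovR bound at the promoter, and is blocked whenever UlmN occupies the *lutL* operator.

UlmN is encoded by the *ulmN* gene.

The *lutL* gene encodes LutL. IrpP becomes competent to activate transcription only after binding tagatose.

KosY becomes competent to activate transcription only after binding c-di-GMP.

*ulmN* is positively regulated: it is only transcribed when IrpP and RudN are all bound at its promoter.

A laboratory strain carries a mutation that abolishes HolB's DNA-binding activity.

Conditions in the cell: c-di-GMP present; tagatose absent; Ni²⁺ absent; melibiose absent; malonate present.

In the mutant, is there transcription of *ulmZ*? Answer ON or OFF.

HolB is non-functional in this strain, so it has no effect.
Melibiose is absent, so UlmS is inactive.
Required activator UlmS is absent, so *qilK* is not transcribed.
So QilK is not produced.
Tagatose is absent, so IrpP is inactive.
Ni²⁺ is absent, so RudN is inactive.
Required activator IrpP is absent, so *ulmN* is not transcribed.
So UlmN is not produced.
c-di-GMP is present, so KosY is active.
No repressor is bound and KosY is active, so *jovR* is transcribed.
So JovR is produced and active.
No repressor is bound and JovR is active, so *lutL* is transcribed.
So LutL is produced and active.
Required activator HolB is absent, so *ulmZ* is not transcribed.

OFF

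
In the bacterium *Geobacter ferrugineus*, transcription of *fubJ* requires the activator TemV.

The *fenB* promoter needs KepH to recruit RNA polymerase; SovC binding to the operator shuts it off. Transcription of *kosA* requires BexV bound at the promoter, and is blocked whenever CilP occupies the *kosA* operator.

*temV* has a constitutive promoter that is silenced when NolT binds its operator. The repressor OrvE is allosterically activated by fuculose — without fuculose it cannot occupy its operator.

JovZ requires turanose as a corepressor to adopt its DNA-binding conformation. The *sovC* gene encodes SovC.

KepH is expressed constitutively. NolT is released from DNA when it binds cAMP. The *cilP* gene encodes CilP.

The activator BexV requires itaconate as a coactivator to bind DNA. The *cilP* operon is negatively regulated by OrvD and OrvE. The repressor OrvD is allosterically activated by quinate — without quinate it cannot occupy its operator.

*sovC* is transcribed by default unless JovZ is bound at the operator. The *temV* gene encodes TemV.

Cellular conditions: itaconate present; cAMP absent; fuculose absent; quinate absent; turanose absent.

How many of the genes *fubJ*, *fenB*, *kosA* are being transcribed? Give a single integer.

0

cAMP is absent, so NolT is active.
With repressor NolT bound, *temV* is not transcribed.
So TemV is not produced.
Required activator TemV is absent, so *fubJ* is not transcribed.
→ *fubJ* is OFF.
Turanose is absent, so JovZ is inactive.
With no repressor bound, *sovC* is transcribed.
So SovC is produced and active.
KepH is produced constitutively and is active.
With repressor SovC bound, *fenB* is not transcribed.
→ *fenB* is OFF.
Quinate is absent, so OrvD is inactive.
Fuculose is absent, so OrvE is inactive.
With no repressor bound, *cilP* is transcribed.
So CilP is produced and active.
Itaconate is present, so BexV is active.
With repressor CilP bound, *kosA* is not transcribed.
→ *kosA* is OFF.
0 of the 3 genes are transcribed.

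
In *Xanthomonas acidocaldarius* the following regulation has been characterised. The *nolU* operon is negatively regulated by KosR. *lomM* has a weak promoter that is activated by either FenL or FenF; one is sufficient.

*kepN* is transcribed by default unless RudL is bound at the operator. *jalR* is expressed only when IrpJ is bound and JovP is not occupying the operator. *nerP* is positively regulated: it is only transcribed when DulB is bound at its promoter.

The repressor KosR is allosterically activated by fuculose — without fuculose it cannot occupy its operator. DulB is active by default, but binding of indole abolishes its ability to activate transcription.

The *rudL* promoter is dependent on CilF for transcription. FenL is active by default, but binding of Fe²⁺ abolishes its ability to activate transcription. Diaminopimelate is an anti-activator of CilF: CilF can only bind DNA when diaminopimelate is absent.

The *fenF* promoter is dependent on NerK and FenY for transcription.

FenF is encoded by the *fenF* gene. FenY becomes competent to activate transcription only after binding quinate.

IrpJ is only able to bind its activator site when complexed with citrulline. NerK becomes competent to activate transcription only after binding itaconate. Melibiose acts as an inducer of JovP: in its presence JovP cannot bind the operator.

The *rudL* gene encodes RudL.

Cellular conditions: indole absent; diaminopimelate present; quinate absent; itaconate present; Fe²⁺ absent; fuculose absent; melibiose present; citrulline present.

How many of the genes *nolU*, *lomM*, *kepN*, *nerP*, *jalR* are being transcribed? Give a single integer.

Fuculose is absent, so KosR is inactive.
With no repressor bound, *nolU* is transcribed.
→ *nolU* is ON.
Fe²⁺ is absent, so FenL is active.
Itaconate is present, so NerK is active.
Quinate is absent, so FenY is inactive.
Required activator FenY is absent, so *fenF* is not transcribed.
So FenF is not produced.
Activator FenL is present, so *lomM* is transcribed.
→ *lomM* is ON.
Diaminopimelate is present, so CilF is inactive.
Required activator CilF is absent, so *rudL* is not transcribed.
So RudL is not produced.
With no repressor bound, *kepN* is transcribed.
→ *kepN* is ON.
Indole is absent, so DulB is active.
No repressor is bound and DulB is active, so *nerP* is transcribed.
→ *nerP* is ON.
Citrulline is present, so IrpJ is active.
Melibiose is present, so JovP is inactive.
No repressor is bound and IrpJ is active, so *jalR* is transcribed.
→ *jalR* is ON.
5 of the 5 genes are transcribed.

5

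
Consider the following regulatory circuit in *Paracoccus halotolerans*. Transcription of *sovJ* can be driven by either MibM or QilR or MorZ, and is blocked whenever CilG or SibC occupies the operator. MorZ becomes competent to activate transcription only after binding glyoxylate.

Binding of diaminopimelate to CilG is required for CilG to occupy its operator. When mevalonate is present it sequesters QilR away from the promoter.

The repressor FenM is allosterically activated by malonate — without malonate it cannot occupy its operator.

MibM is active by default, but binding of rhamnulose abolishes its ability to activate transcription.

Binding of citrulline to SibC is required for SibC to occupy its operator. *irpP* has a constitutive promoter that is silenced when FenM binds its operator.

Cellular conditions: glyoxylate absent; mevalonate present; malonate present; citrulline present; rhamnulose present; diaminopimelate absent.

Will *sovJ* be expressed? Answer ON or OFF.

OFF

Rhamnulose is present, so MibM is inactive.
Mevalonate is present, so QilR is inactive.
Diaminopimelate is absent, so CilG is inactive.
Citrulline is present, so SibC is active.
Glyoxylate is absent, so MorZ is inactive.
With repressor SibC bound, *sovJ* is not transcribed.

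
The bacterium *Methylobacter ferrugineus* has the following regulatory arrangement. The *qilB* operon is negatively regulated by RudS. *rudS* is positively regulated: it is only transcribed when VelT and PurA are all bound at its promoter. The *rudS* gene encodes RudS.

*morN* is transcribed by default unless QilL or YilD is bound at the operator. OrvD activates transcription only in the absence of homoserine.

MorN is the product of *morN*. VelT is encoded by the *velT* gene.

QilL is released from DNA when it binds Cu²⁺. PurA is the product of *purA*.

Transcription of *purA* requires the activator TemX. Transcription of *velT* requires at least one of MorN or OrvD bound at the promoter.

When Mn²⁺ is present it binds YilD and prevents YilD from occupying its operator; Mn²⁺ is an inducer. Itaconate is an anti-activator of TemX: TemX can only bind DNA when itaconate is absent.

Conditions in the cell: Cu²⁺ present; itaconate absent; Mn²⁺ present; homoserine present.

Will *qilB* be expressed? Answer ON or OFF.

Cu²⁺ is present, so QilL is inactive.
Mn²⁺ is present, so YilD is inactive.
With no repressor bound, *morN* is transcribed.
So MorN is produced and active.
Homoserine is present, so OrvD is inactive.
Activator MorN is present, so *velT* is transcribed.
So VelT is produced and active.
Itaconate is absent, so TemX is active.
No repressor is bound and TemX is active, so *purA* is transcribed.
So PurA is produced and active.
No repressor is bound and VelT and PurA are active, so *rudS* is transcribed.
So RudS is produced and active.
With repressor RudS bound, *qilB* is not transcribed.

OFF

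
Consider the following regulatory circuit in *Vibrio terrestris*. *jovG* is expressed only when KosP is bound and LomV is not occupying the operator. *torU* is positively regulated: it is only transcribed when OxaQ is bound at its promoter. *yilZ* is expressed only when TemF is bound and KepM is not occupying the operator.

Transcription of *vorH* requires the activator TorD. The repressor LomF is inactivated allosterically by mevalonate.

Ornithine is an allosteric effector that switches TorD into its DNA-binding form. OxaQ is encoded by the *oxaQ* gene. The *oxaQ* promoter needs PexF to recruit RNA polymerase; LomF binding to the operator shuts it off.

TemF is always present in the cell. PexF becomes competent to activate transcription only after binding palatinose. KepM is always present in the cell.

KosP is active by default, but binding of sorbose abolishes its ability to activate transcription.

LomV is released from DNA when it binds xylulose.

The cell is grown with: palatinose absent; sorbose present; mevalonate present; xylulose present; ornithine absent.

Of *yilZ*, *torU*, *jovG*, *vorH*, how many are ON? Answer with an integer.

KepM is produced constitutively and is active.
TemF is produced constitutively and is active.
With repressor KepM bound, *yilZ* is not transcribed.
→ *yilZ* is OFF.
Mevalonate is present, so LomF is inactive.
Palatinose is absent, so PexF is inactive.
Required activator PexF is absent, so *oxaQ* is not transcribed.
So OxaQ is not produced.
Required activator OxaQ is absent, so *torU* is not transcribed.
→ *torU* is OFF.
Xylulose is present, so LomV is inactive.
Sorbose is present, so KosP is inactive.
Required activator KosP is absent, so *jovG* is not transcribed.
→ *jovG* is OFF.
Ornithine is absent, so TorD is inactive.
Required activator TorD is absent, so *vorH* is not transcribed.
→ *vorH* is OFF.
0 of the 4 genes are transcribed.

0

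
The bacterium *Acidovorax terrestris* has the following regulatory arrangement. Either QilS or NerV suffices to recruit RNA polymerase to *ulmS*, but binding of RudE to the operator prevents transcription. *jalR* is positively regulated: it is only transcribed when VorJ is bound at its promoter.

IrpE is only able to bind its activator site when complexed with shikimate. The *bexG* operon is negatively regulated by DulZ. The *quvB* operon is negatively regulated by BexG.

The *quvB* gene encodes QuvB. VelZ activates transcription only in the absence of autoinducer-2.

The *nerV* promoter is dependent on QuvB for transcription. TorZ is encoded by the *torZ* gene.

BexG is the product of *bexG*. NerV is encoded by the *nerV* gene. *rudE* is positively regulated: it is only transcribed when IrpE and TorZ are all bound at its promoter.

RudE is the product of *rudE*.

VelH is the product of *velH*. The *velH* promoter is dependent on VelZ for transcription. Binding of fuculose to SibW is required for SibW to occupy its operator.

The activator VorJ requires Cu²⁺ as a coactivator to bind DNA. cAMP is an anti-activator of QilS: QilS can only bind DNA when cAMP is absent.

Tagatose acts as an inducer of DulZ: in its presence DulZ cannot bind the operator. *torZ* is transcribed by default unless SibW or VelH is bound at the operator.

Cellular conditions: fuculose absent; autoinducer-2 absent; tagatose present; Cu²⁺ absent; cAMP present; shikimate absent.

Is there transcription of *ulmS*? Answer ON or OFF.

cAMP is present, so QilS is inactive.
Tagatose is present, so DulZ is inactive.
With no repressor bound, *bexG* is transcribed.
So BexG is produced and active.
With repressor BexG bound, *quvB* is not transcribed.
So QuvB is not produced.
Required activator QuvB is absent, so *nerV* is not transcribed.
So NerV is not produced.
Shikimate is absent, so IrpE is inactive.
Fuculose is absent, so SibW is inactive.
Autoinducer-2 is absent, so VelZ is active.
No repressor is bound and VelZ is active, so *velH* is transcribed.
So VelH is produced and active.
With repressor VelH bound, *torZ* is not transcribed.
So TorZ is not produced.
Required activator IrpE is absent, so *rudE* is not transcribed.
So RudE is not produced.
No activator is available at the *ulmS* promoter, so *ulmS* is not transcribed.

OFF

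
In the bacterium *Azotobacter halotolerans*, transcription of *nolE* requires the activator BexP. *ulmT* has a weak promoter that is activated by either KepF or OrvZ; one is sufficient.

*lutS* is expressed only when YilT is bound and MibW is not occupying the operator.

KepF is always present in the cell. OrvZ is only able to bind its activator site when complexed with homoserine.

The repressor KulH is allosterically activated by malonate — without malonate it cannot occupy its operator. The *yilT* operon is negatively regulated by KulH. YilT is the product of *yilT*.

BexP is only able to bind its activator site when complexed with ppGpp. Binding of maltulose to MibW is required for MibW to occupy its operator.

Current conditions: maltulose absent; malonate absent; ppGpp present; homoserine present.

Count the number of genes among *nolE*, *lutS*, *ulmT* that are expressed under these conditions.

ppGpp is present, so BexP is active.
No repressor is bound and BexP is active, so *nolE* is transcribed.
→ *nolE* is ON.
Malonate is absent, so KulH is inactive.
With no repressor bound, *yilT* is transcribed.
So YilT is produced and active.
Maltulose is absent, so MibW is inactive.
No repressor is bound and YilT is active, so *lutS* is transcribed.
→ *lutS* is ON.
KepF is produced constitutively and is active.
Homoserine is present, so OrvZ is active.
Activator KepF is present, so *ulmT* is transcribed.
→ *ulmT* is ON.
3 of the 3 genes are transcribed.

3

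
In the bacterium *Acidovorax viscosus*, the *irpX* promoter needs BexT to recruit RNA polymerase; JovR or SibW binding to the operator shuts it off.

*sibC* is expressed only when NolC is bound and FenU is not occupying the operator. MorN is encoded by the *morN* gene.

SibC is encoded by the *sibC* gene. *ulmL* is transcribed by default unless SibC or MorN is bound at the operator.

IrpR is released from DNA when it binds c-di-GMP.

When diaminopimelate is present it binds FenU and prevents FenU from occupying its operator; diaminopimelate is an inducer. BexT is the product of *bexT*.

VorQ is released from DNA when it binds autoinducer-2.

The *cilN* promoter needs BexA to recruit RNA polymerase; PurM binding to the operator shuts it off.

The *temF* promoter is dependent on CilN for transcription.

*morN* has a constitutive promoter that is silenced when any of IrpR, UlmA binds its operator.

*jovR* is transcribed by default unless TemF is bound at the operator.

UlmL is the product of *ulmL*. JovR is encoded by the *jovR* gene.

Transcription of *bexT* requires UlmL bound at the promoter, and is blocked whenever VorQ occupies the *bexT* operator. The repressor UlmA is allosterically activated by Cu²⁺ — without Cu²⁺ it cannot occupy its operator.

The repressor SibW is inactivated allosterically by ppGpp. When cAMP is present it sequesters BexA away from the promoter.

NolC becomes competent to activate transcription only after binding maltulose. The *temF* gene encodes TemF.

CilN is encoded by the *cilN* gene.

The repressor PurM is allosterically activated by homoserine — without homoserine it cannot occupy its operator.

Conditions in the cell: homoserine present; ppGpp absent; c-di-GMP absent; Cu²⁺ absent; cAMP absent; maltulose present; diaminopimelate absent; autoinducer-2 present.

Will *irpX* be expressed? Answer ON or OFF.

OFF

Homoserine is present, so PurM is active.
cAMP is absent, so BexA is active.
With repressor PurM bound, *cilN* is not transcribed.
So CilN is not produced.
Required activator CilN is absent, so *temF* is not transcribed.
So TemF is not produced.
With no repressor bound, *jovR* is transcribed.
So JovR is produced and active.
ppGpp is absent, so SibW is active.
Autoinducer-2 is present, so VorQ is inactive.
Diaminopimelate is absent, so FenU is active.
Maltulose is present, so NolC is active.
With repressor FenU bound, *sibC* is not transcribed.
So SibC is not produced.
c-di-GMP is absent, so IrpR is active.
Cu²⁺ is absent, so UlmA is inactive.
With repressor IrpR bound, *morN* is not transcribed.
So MorN is not produced.
With no repressor bound, *ulmL* is transcribed.
So UlmL is produced and active.
No repressor is bound and UlmL is active, so *bexT* is transcribed.
So BexT is produced and active.
With repressor JovR bound, *irpX* is not transcribed.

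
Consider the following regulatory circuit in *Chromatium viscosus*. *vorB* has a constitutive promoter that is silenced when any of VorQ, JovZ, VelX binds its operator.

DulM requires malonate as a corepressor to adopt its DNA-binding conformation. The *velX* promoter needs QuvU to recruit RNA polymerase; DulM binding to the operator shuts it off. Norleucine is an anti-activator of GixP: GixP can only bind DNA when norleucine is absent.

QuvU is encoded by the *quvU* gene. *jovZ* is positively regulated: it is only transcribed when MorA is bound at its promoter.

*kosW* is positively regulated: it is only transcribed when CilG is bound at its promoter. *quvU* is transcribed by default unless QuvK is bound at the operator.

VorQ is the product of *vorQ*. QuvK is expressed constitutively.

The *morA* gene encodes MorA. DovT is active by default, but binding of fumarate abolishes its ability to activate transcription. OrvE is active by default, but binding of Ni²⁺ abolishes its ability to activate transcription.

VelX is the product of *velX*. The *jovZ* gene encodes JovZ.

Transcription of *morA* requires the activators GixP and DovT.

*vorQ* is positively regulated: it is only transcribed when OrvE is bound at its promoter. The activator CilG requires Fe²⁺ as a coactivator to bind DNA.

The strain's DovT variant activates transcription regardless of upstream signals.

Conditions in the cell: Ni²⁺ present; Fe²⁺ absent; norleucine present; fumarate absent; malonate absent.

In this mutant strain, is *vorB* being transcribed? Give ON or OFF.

ON

Ni²⁺ is present, so OrvE is inactive.
Required activator OrvE is absent, so *vorQ* is not transcribed.
So VorQ is not produced.
Norleucine is present, so GixP is inactive.
DovT is constitutively active in this strain.
Required activator GixP is absent, so *morA* is not transcribed.
So MorA is not produced.
Required activator MorA is absent, so *jovZ* is not transcribed.
So JovZ is not produced.
QuvK is produced constitutively and is active.
With repressor QuvK bound, *quvU* is not transcribed.
So QuvU is not produced.
Malonate is absent, so DulM is inactive.
Required activator QuvU is absent, so *velX* is not transcribed.
So VelX is not produced.
With no repressor bound, *vorB* is transcribed.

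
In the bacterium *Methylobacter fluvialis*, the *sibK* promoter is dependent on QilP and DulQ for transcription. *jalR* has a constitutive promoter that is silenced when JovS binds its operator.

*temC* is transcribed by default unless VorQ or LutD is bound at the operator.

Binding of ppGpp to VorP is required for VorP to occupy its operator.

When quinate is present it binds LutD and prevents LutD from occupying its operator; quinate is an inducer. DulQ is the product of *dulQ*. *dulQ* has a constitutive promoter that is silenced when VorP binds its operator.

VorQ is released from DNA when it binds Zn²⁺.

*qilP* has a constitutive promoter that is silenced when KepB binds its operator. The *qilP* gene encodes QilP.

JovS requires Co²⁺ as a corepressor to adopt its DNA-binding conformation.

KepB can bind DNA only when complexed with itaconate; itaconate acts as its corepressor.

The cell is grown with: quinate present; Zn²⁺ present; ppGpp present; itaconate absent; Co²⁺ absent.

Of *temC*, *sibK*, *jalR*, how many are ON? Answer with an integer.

2

Zn²⁺ is present, so VorQ is inactive.
Quinate is present, so LutD is inactive.
With no repressor bound, *temC* is transcribed.
→ *temC* is ON.
Itaconate is absent, so KepB is inactive.
With no repressor bound, *qilP* is transcribed.
So QilP is produced and active.
ppGpp is present, so VorP is active.
With repressor VorP bound, *dulQ* is not transcribed.
So DulQ is not produced.
Required activator DulQ is absent, so *sibK* is not transcribed.
→ *sibK* is OFF.
Co²⁺ is absent, so JovS is inactive.
With no repressor bound, *jalR* is transcribed.
→ *jalR* is ON.
2 of the 3 genes are transcribed.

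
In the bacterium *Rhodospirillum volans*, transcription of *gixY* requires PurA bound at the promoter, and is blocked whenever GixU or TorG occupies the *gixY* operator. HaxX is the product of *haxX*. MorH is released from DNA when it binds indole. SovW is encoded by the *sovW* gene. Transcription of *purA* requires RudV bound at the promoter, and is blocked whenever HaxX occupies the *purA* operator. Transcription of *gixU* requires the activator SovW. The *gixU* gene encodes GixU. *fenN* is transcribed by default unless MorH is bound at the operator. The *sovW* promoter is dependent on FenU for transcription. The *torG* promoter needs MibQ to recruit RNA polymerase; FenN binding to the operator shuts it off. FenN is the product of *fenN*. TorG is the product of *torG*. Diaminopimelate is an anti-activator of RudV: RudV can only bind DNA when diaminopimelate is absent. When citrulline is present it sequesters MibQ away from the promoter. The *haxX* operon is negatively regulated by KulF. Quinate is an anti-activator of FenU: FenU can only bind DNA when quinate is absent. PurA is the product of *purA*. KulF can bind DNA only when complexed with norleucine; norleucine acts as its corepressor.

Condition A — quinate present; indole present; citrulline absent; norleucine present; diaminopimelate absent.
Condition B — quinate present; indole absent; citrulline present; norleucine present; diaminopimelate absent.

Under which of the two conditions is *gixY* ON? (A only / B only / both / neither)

Condition A:
Quinate is present, so FenU is inactive.
Required activator FenU is absent, so *sovW* is not transcribed.
So SovW is not produced.
Required activator SovW is absent, so *gixU* is not transcribed.
So GixU is not produced.
Indole is present, so MorH is inactive.
With no repressor bound, *fenN* is transcribed.
So FenN is produced and active.
Citrulline is absent, so MibQ is active.
With repressor FenN bound, *torG* is not transcribed.
So TorG is not produced.
Norleucine is present, so KulF is active.
With repressor KulF bound, *haxX* is not transcribed.
So HaxX is not produced.
Diaminopimelate is absent, so RudV is active.
No repressor is bound and RudV is active, so *purA* is transcribed.
So PurA is produced and active.
No repressor is bound and PurA is active, so *gixY* is transcribed.
→ *gixY* is ON in A.
Condition B:
Quinate is present, so FenU is inactive.
Required activator FenU is absent, so *sovW* is not transcribed.
So SovW is not produced.
Required activator SovW is absent, so *gixU* is not transcribed.
So GixU is not produced.
Indole is absent, so MorH is active.
With repressor MorH bound, *fenN* is not transcribed.
So FenN is not produced.
Citrulline is present, so MibQ is inactive.
Required activator MibQ is absent, so *torG* is not transcribed.
So TorG is not produced.
Norleucine is present, so KulF is active.
With repressor KulF bound, *haxX* is not transcribed.
So HaxX is not produced.
Diaminopimelate is absent, so RudV is active.
No repressor is bound and RudV is active, so *purA* is transcribed.
So PurA is produced and active.
No repressor is bound and PurA is active, so *gixY* is transcribed.
→ *gixY* is ON in B.

both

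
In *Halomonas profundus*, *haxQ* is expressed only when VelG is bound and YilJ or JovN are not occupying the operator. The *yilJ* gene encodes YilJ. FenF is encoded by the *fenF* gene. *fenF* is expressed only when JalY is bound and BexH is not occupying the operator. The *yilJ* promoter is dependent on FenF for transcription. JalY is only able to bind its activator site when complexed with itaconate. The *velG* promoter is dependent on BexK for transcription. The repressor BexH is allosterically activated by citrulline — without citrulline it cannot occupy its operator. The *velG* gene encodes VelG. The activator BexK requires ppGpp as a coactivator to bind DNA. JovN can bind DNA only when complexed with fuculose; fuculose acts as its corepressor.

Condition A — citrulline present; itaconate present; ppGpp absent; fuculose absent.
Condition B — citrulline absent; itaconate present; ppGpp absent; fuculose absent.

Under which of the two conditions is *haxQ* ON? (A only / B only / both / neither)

neither

Condition A:
Citrulline is present, so BexH is active.
Itaconate is present, so JalY is active.
With repressor BexH bound, *fenF* is not transcribed.
So FenF is not produced.
Required activator FenF is absent, so *yilJ* is not transcribed.
So YilJ is not produced.
ppGpp is absent, so BexK is inactive.
Required activator BexK is absent, so *velG* is not transcribed.
So VelG is not produced.
Fuculose is absent, so JovN is inactive.
Required activator VelG is absent, so *haxQ* is not transcribed.
→ *haxQ* is OFF in A.
Condition B:
Citrulline is absent, so BexH is inactive.
Itaconate is present, so JalY is active.
No repressor is bound and JalY is active, so *fenF* is transcribed.
So FenF is produced and active.
No repressor is bound and FenF is active, so *yilJ* is transcribed.
So YilJ is produced and active.
ppGpp is absent, so BexK is inactive.
Required activator BexK is absent, so *velG* is not transcribed.
So VelG is not produced.
Fuculose is absent, so JovN is inactive.
With repressor YilJ bound, *haxQ* is not transcribed.
→ *haxQ* is OFF in B.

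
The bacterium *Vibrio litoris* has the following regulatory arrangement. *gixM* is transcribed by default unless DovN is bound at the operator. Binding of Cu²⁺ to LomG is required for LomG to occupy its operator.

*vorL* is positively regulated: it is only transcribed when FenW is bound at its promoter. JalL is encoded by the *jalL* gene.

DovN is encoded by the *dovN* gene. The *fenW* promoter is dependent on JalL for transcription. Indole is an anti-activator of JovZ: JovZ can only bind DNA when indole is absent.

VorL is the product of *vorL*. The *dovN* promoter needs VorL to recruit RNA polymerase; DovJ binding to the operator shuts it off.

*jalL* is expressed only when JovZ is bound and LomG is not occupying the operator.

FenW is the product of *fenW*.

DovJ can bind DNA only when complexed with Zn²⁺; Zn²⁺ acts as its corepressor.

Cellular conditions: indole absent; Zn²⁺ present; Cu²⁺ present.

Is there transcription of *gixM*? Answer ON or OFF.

ON

Indole is absent, so JovZ is active.
Cu²⁺ is present, so LomG is active.
With repressor LomG bound, *jalL* is not transcribed.
So JalL is not produced.
Required activator JalL is absent, so *fenW* is not transcribed.
So FenW is not produced.
Required activator FenW is absent, so *vorL* is not transcribed.
So VorL is not produced.
Zn²⁺ is present, so DovJ is active.
With repressor DovJ bound, *dovN* is not transcribed.
So DovN is not produced.
With no repressor bound, *gixM* is transcribed.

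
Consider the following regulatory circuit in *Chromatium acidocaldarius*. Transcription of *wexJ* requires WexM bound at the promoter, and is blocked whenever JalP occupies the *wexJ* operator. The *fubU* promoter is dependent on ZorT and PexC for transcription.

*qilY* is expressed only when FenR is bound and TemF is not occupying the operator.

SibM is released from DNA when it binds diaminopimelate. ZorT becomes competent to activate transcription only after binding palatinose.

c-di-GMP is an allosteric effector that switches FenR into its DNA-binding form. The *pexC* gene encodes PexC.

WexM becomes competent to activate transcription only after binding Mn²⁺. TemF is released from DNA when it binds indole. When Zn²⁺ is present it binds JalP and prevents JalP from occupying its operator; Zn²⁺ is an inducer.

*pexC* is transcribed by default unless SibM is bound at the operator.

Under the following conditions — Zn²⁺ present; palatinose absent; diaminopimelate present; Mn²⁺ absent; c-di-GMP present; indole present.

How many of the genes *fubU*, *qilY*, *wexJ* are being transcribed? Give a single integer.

Palatinose is absent, so ZorT is inactive.
Diaminopimelate is present, so SibM is inactive.
With no repressor bound, *pexC* is transcribed.
So PexC is produced and active.
Required activator ZorT is absent, so *fubU* is not transcribed.
→ *fubU* is OFF.
Indole is present, so TemF is inactive.
c-di-GMP is present, so FenR is active.
No repressor is bound and FenR is active, so *qilY* is transcribed.
→ *qilY* is ON.
Mn²⁺ is absent, so WexM is inactive.
Zn²⁺ is present, so JalP is inactive.
Required activator WexM is absent, so *wexJ* is not transcribed.
→ *wexJ* is OFF.
1 of the 3 genes is transcribed.

1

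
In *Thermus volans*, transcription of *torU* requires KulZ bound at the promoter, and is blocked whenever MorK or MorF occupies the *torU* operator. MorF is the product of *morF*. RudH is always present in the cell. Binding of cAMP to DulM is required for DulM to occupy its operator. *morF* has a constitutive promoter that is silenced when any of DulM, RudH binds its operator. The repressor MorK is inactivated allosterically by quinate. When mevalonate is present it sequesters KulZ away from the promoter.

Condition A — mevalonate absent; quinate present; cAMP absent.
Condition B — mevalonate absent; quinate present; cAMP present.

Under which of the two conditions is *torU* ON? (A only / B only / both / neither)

both

Condition A:
Mevalonate is absent, so KulZ is active.
Quinate is present, so MorK is inactive.
cAMP is absent, so DulM is inactive.
RudH is produced constitutively and is active.
With repressor RudH bound, *morF* is not transcribed.
So MorF is not produced.
No repressor is bound and KulZ is active, so *torU* is transcribed.
→ *torU* is ON in A.
Condition B:
Mevalonate is absent, so KulZ is active.
Quinate is present, so MorK is inactive.
cAMP is present, so DulM is active.
RudH is produced constitutively and is active.
With repressor DulM bound, *morF* is not transcribed.
So MorF is not produced.
No repressor is bound and KulZ is active, so *torU* is transcribed.
→ *torU* is ON in B.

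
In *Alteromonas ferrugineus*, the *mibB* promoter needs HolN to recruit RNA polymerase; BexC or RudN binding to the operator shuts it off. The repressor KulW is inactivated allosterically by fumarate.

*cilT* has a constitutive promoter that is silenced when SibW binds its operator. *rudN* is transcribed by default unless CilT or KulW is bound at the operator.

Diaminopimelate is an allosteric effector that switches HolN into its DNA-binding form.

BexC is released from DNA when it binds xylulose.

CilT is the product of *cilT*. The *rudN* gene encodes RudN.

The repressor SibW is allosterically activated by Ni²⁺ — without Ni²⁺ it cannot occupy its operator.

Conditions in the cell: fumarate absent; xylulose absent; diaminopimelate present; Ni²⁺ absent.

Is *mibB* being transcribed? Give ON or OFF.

OFF

Xylulose is absent, so BexC is active.
Ni²⁺ is absent, so SibW is inactive.
With no repressor bound, *cilT* is transcribed.
So CilT is produced and active.
Fumarate is absent, so KulW is active.
With repressor CilT bound, *rudN* is not transcribed.
So RudN is not produced.
Diaminopimelate is present, so HolN is active.
With repressor BexC bound, *mibB* is not transcribed.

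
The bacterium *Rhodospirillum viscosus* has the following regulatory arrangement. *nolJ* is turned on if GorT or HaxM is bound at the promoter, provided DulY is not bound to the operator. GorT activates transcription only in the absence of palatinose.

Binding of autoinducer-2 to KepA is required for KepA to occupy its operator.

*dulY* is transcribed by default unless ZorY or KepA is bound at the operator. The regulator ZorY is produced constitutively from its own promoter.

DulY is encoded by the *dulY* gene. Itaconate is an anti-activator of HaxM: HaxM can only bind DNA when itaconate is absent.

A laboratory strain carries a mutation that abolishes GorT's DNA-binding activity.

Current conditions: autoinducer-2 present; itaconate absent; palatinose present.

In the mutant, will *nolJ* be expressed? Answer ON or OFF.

GorT is non-functional in this strain, so it has no effect.
Itaconate is absent, so HaxM is active.
ZorY is produced constitutively and is active.
Autoinducer-2 is present, so KepA is active.
With repressor ZorY bound, *dulY* is not transcribed.
So DulY is not produced.
Activator HaxM is present, so *nolJ* is transcribed.

ON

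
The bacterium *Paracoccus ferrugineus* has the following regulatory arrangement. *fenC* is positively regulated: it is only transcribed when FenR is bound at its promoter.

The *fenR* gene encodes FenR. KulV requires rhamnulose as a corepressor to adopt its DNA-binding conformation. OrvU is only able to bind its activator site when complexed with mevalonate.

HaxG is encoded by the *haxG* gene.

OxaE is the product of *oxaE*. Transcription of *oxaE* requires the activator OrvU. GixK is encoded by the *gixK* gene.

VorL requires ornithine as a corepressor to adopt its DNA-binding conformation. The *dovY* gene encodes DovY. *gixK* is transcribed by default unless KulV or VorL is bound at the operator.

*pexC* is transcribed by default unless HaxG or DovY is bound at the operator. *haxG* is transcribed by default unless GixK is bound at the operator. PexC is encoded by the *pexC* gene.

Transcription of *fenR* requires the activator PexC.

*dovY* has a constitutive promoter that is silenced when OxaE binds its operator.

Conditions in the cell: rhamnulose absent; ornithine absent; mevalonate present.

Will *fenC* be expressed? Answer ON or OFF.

Rhamnulose is absent, so KulV is inactive.
Ornithine is absent, so VorL is inactive.
With no repressor bound, *gixK* is transcribed.
So GixK is produced and active.
With repressor GixK bound, *haxG* is not transcribed.
So HaxG is not produced.
Mevalonate is present, so OrvU is active.
No repressor is bound and OrvU is active, so *oxaE* is transcribed.
So OxaE is produced and active.
With repressor OxaE bound, *dovY* is not transcribed.
So DovY is not produced.
With no repressor bound, *pexC* is transcribed.
So PexC is produced and active.
No repressor is bound and PexC is active, so *fenR* is transcribed.
So FenR is produced and active.
No repressor is bound and FenR is active, so *fenC* is transcribed.

ON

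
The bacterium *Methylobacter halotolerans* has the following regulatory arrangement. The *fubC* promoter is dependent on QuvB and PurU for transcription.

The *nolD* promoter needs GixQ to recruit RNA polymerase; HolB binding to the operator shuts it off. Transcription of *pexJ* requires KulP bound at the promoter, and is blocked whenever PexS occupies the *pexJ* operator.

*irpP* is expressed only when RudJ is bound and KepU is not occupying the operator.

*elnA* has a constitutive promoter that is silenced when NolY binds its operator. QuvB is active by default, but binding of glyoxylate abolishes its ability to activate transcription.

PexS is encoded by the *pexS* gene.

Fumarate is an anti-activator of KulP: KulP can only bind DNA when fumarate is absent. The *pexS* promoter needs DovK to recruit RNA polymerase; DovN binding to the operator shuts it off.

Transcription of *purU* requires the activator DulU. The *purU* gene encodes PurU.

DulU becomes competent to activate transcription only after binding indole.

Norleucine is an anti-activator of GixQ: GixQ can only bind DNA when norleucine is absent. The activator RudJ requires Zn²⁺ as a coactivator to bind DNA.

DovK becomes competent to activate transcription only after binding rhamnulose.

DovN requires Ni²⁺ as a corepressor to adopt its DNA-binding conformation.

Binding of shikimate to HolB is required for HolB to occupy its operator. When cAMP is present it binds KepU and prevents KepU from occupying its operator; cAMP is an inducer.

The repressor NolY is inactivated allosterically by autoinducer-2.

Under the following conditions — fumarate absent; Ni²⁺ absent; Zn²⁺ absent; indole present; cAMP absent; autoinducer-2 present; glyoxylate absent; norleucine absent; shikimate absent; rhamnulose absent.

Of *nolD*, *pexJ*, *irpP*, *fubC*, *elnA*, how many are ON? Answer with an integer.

Shikimate is absent, so HolB is inactive.
Norleucine is absent, so GixQ is active.
No repressor is bound and GixQ is active, so *nolD* is transcribed.
→ *nolD* is ON.
Rhamnulose is absent, so DovK is inactive.
Ni²⁺ is absent, so DovN is inactive.
Required activator DovK is absent, so *pexS* is not transcribed.
So PexS is not produced.
Fumarate is absent, so KulP is active.
No repressor is bound and KulP is active, so *pexJ* is transcribed.
→ *pexJ* is ON.
Zn²⁺ is absent, so RudJ is inactive.
cAMP is absent, so KepU is active.
With repressor KepU bound, *irpP* is not transcribed.
→ *irpP* is OFF.
Glyoxylate is absent, so QuvB is active.
Indole is present, so DulU is active.
No repressor is bound and DulU is active, so *purU* is transcribed.
So PurU is produced and active.
No repressor is bound and QuvB and PurU are active, so *fubC* is transcribed.
→ *fubC* is ON.
Autoinducer-2 is present, so NolY is inactive.
With no repressor bound, *elnA* is transcribed.
→ *elnA* is ON.
4 of the 5 genes are transcribed.

4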